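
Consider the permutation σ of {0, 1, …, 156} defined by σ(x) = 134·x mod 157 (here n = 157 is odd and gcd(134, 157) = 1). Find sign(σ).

-1

Start at x=103: 103 → 143 → 8 → 130 → 150 → 4 → 65 → … (one orbit).
4 cycles of lengths [52, 52, 52, 1].
sign(π) = (−1)^{n − #cycles} = (−1)^{157−4} = (−1)^153 = -1.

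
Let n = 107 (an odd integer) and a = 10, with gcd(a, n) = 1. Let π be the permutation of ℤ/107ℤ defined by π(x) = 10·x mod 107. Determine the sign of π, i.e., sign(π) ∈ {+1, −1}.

+1

Orbit of 34 under x↦10x: [34, 19, 83, 81, 61, 75, 1]… (length divides ord_107(10)).
3 cycles of lengths [53, 53, 1].
107 − 3 = 104 transpositions; sign(π) = (−1)^104 = +1.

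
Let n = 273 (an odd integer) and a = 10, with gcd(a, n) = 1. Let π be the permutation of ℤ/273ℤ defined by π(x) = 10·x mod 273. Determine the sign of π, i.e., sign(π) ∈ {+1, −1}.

Trace 10: π^k(10) = [10, 100, 181, 172, 82, 1] for k=0..5.
Cycle type of π: 6×45 + 1×3; total 48 cycles.
Σ(ℓ_i−1) = 273−48 = 225; sign = (−1)^225 = -1.
Check: (10/273) = -1 by Zolotarev.

-1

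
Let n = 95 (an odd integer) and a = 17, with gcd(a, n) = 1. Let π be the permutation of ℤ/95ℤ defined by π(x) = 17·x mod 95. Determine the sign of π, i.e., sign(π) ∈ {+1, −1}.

Start at x=49: 49 → 73 → 6 → 7 → 24 → 28 → 1 → … (one orbit).
Decompose π into cycles: lengths [36, 36, 9, 9, 4, 1] (6 cycles, including the fixed point 0).
95 − 6 = 89 transpositions; sign(π) = (−1)^89 = -1.
Zolotarev: (17|95) = -1, matching the cycle-count sign.

-1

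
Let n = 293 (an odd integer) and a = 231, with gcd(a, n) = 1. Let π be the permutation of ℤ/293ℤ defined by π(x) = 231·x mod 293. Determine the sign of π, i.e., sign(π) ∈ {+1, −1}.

-1

Start at x=139: 139 → 172 → 177 → 160 → 42 → 33 → 5 → … (one orbit).
Decompose π into cycles: lengths [292, 1] (2 cycles, including the fixed point 0).
sign(π) = (−1)^{n − #cycles} = (−1)^{293−2} = (−1)^291 = -1.
(231|293)_J = -1 (Zolotarev's lemma cross-check).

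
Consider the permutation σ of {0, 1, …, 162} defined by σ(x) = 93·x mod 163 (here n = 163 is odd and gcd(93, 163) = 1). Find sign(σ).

Orbit of 65 under x↦93x: [65, 14, 161, 140, 143, 96, 126]… (length divides ord_163(93)).
Cycle lengths of π_93 on ℤ/163ℤ: [81, 81, 1]; 3 cycles in total.
sign(π) = (−1)^{n − #cycles} = (−1)^{163−3} = (−1)^160 = +1.
Zolotarev: (93|163) = +1, matching the cycle-count sign.

+1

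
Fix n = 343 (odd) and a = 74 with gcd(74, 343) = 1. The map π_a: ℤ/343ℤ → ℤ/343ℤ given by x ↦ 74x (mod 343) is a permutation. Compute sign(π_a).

Trace 123: π^k(123) = [123, 184, 239, 193, 219, 85, 116] for k=0..6.
The orbit structure of x ↦ 74x mod 343: 7 orbits of sizes [147, 147, 21, 21, 3, 3, 1].
7 cycles on 343: each ℓ→(−1)^(ℓ−1), product (−1)^336 = +1.

+1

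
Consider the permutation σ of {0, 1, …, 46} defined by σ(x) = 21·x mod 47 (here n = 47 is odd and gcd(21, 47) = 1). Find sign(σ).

+1

Orbit of 27 under x↦21x: [27, 3, 16, 7, 6, 32, 14]… (length divides ord_47(21)).
3 cycles of lengths [23, 23, 1].
3 cycles on 47: each ℓ→(−1)^(ℓ−1), product (−1)^44 = +1.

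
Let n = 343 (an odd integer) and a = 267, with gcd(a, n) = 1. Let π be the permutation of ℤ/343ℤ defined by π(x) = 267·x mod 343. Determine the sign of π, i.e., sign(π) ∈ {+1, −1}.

+1

Trace 323: π^k(323) = [323, 148, 71, 92, 211, 85, 57] for k=0..6.
19 cycles of lengths [49, 49, 49, 49, 49, 49, 7, 7, 7, 7, 7, 7, 1, 1, 1, 1, 1, 1, 1].
n − c = 343 − 19 = 324; sign = (−1)^324 = +1.
(267|343)_J = +1 (Zolotarev's lemma cross-check).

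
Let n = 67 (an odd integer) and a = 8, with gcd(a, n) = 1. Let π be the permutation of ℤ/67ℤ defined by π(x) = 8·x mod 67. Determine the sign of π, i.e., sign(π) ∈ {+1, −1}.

-1

Orbit of 1 under x↦8x: [1, 8, 64, 43, 9, 5, 40]… (length divides ord_67(8)).
Cycle type of π: 22×3 + 1; total 4 cycles.
Σ(ℓ_i−1) = 67−4 = 63; sign = (−1)^63 = -1.
Check: (8/67) = -1 by Zolotarev.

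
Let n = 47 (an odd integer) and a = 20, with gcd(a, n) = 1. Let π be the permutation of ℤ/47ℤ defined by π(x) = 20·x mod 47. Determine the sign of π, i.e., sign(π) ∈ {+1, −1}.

-1

Start at x=38: 38 → 8 → 19 → 4 → 33 → 2 → 40 → … (one orbit).
Cycle type of π: 46 + 1; total 2 cycles.
With 2 cycles on 47 points, sign = (−1)^{47−2} = -1.
The Jacobi symbol (20|47) = -1 (Zolotarev) agrees.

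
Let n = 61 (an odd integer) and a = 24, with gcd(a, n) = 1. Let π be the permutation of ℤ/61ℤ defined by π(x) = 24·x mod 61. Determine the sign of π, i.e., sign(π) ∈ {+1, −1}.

Start at x=24: 24 → 27 → 38 → 58 → 50 → 41 → 8 → … (one orbit).
Decompose π into cycles: lengths [20, 20, 20, 1] (4 cycles, including the fixed point 0).
With 4 cycles on 61 points, sign = (−1)^{61−4} = -1.
Zolotarev: (24|61) = -1, matching the cycle-count sign.

-1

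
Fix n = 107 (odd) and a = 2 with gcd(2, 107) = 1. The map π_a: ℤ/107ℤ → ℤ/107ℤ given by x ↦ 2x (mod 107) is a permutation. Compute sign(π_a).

-1

Start at x=44: 44 → 88 → 69 → 31 → 62 → 17 → 34 → … (one orbit).
Cycle lengths of π_2 on ℤ/107ℤ: [106, 1]; 2 cycles in total.
With 2 cycles on 107 points, sign = (−1)^{107−2} = -1.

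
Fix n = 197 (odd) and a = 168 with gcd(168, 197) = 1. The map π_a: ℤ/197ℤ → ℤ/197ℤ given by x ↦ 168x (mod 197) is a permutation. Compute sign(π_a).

Start at x=36: 36 → 138 → 135 → 25 → 63 → 143 → 187 → … (one orbit).
Decompose π into cycles: lengths [98, 98, 1] (3 cycles, including the fixed point 0).
n − c = 197 − 3 = 194; sign = (−1)^194 = +1.
Zolotarev: (168|197) = +1, matching the cycle-count sign.

+1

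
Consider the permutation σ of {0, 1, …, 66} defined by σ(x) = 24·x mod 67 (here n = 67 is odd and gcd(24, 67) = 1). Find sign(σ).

+1

Start at x=9: 9 → 15 → 25 → 64 → 62 → 14 → 1 → … (one orbit).
The orbit structure of x ↦ 24x mod 67: 7 orbits of sizes [11, 11, 11, 11, 11, 11, 1].
7 cycles on 67: each ℓ→(−1)^(ℓ−1), product (−1)^60 = +1.
Via Zolotarev, sign(π_{24}) = (24|67) = +1.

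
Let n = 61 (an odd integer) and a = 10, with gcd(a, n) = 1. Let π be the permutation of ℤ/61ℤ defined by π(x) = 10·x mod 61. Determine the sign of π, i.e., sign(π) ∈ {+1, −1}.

Orbit of 21 under x↦10x: [21, 27, 26, 16, 38, 14, 18]… (length divides ord_61(10)).
2 cycles of lengths [60, 1].
sign(π) = (−1)^{n − #cycles} = (−1)^{61−2} = (−1)^59 = -1.
Via Zolotarev, sign(π_{10}) = (10|61) = -1.

-1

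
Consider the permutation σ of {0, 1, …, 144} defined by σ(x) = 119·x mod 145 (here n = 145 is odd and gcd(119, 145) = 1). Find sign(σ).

Trace 79: π^k(79) = [79, 121, 44, 16, 19, 86, 84] for k=0..6.
π_119 has 8 disjoint cycles with lengths [28, 28, 28, 28, 28, 2, 2, 1] on {0,…,144}.
Σ(ℓ_i−1) = 145−8 = 137; sign = (−1)^137 = -1.

-1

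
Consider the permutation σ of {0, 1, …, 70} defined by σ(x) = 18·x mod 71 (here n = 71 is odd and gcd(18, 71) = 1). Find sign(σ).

+1

Trace 3: π^k(3) = [3, 54, 49, 30, 43, 64, 16] for k=0..6.
3 cycles of lengths [35, 35, 1].
n − c = 71 − 3 = 68; sign = (−1)^68 = +1.
Via Zolotarev, sign(π_{18}) = (18|71) = +1.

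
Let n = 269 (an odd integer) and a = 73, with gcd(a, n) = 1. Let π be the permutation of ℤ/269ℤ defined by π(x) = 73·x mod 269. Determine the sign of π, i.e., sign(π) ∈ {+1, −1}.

+1

Orbit of 214 under x↦73x: [214, 20, 115, 56, 53, 103, 256]… (length divides ord_269(73)).
3 cycles of lengths [134, 134, 1].
Σ(ℓ_i−1) = 269−3 = 266; sign = (−1)^266 = +1.
Zolotarev: (73|269) = +1, matching the cycle-count sign.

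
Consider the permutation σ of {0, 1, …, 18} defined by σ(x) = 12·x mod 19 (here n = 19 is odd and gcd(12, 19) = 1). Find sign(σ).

-1

Orbit of 8 under x↦12x: [8, 1, 12, 11, 18, 7]… (length divides ord_19(12)).
Decompose π into cycles: lengths [6, 6, 6, 1] (4 cycles, including the fixed point 0).
sign(π) = (−1)^{n − #cycles} = (−1)^{19−4} = (−1)^15 = -1.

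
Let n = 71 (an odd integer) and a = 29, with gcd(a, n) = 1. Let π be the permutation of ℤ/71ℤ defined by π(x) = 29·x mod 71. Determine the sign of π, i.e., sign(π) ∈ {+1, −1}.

+1

Trace 32: π^k(32) = [32, 5, 3, 16, 38, 37, 8] for k=0..6.
Decompose π into cycles: lengths [35, 35, 1] (3 cycles, including the fixed point 0).
sign(π) = (−1)^{n − #cycles} = (−1)^{71−3} = (−1)^68 = +1.
Zolotarev: (29|71) = +1, matching the cycle-count sign.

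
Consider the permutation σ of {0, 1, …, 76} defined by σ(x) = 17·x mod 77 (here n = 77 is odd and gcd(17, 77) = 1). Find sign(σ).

Start at x=40: 40 → 64 → 10 → 16 → 41 → 4 → 68 → … (one orbit).
Cycle lengths of π_17 on ℤ/77ℤ: [30, 30, 10, 6, 1]; 5 cycles in total.
With 5 cycles on 77 points, sign = (−1)^{77−5} = +1.
The Jacobi symbol (17|77) = +1 (Zolotarev) agrees.

+1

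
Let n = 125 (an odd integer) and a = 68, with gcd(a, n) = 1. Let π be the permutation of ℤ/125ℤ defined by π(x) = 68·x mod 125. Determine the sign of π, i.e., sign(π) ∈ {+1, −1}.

-1

Start at x=1: 1 → 68 → 124 → 57 → 1 (one orbit).
32 cycles of lengths [4, 4, 4, 4, 4, 4, 4, 4, 4, 4, 4, 4, 4, 4, 4, 4, 4, 4, 4, 4, 4, 4, 4, 4, 4, 4, 4, 4, 4, 4, 4, 1].
sign(π) = (−1)^{n − #cycles} = (−1)^{125−32} = (−1)^93 = -1.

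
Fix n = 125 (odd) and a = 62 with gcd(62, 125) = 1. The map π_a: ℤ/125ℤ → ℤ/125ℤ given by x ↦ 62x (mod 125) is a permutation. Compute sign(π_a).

Orbit of 33 under x↦62x: [33, 46, 102, 74, 88, 81, 22]… (length divides ord_125(62)).
Cycle type of π: 100 + 20 + 4 + 1; total 4 cycles.
Σ(ℓ_i−1) = 125−4 = 121; sign = (−1)^121 = -1.

-1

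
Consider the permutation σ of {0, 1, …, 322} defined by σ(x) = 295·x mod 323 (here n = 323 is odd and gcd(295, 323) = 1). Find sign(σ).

+1

Trace 198: π^k(198) = [198, 270, 192, 115, 10, 43, 88] for k=0..6.
Cycle type of π: 144×2 + 18 + 16 + 1; total 5 cycles.
With 5 cycles on 323 points, sign = (−1)^{323−5} = +1.
The Jacobi symbol (295|323) = +1 (Zolotarev) agrees.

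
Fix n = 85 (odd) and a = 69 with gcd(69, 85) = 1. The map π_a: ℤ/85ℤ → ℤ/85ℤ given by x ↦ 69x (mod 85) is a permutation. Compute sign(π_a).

+1

Start at x=69: 69 → 1 → 69 (one orbit).
51 cycles of lengths [2, 2, 2, 2, 2, 2, 2, 2, 2, 2, 2, 2, 2, 2, 2, 2, 2, 2, 2, 2, 2, 2, 2, 2, 2, 2, 2, 2, 2, 2, 2, 2, 2, 2, 1, 1, 1, 1, 1, 1, 1, 1, 1, 1, 1, 1, 1, 1, 1, 1, 1].
n − c = 85 − 51 = 34; sign = (−1)^34 = +1.
The Jacobi symbol (69|85) = +1 (Zolotarev) agrees.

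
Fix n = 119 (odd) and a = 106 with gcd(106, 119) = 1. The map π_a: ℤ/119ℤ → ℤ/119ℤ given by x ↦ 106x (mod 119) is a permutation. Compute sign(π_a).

Start at x=106: 106 → 50 → 64 → 1 → 106 (one orbit).
Cycle type of π: 4×28 + 1×7; total 35 cycles.
With 35 cycles on 119 points, sign = (−1)^{119−35} = +1.

+1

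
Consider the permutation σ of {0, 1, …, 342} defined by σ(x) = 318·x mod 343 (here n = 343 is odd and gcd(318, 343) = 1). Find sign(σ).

Trace 216: π^k(216) = [216, 88, 201, 120, 87, 226, 181] for k=0..6.
Cycle lengths of π_318 on ℤ/343ℤ: [294, 42, 6, 1]; 4 cycles in total.
Σ(ℓ_i−1) = 343−4 = 339; sign = (−1)^339 = -1.

-1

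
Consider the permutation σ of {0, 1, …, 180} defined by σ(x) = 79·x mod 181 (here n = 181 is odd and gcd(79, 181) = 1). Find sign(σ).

+1

Start at x=38: 38 → 106 → 48 → 172 → 13 → 122 → 45 → … (one orbit).
The orbit structure of x ↦ 79x mod 181: 3 orbits of sizes [90, 90, 1].
181 − 3 = 178 transpositions; sign(π) = (−1)^178 = +1.
Via Zolotarev, sign(π_{79}) = (79|181) = +1.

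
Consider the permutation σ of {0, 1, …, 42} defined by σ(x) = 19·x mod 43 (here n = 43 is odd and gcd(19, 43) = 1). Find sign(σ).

Start at x=16: 16 → 3 → 14 → 8 → 23 → 7 → 4 → … (one orbit).
Cycle lengths of π_19 on ℤ/43ℤ: [42, 1]; 2 cycles in total.
With 2 cycles on 43 points, sign = (−1)^{43−2} = -1.
Zolotarev: (19|43) = -1, matching the cycle-count sign.

-1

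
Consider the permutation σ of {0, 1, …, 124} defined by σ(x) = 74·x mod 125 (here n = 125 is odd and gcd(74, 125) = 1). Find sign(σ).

+1

Orbit of 101 under x↦74x: [101, 99, 76, 124, 51, 24, 26]… (length divides ord_125(74)).
23 cycles of lengths [10, 10, 10, 10, 10, 10, 10, 10, 10, 10, 2, 2, 2, 2, 2, 2, 2, 2, 2, 2, 2, 2, 1].
125 − 23 = 102 transpositions; sign(π) = (−1)^102 = +1.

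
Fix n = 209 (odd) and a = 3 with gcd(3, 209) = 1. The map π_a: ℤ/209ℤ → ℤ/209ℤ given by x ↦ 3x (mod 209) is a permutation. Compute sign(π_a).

Start at x=119: 119 → 148 → 26 → 78 → 25 → 75 → 16 → … (one orbit).
6 cycles of lengths [90, 90, 18, 5, 5, 1].
209 − 6 = 203 transpositions; sign(π) = (−1)^203 = -1.

-1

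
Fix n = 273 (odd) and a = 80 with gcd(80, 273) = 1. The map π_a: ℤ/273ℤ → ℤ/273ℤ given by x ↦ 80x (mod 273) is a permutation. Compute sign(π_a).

-1

Start at x=121: 121 → 125 → 172 → 110 → 64 → 206 → 100 → … (one orbit).
Cycle type of π: 12×21 + 6×3 + 2 + 1; total 26 cycles.
Σ(ℓ_i−1) = 273−26 = 247; sign = (−1)^247 = -1.
The Jacobi symbol (80|273) = -1 (Zolotarev) agrees.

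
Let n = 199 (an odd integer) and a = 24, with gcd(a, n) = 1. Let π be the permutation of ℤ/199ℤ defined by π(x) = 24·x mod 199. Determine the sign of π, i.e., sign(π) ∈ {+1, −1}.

Orbit of 43 under x↦24x: [43, 37, 92, 19, 58, 198, 175]… (length divides ord_199(24)).
The orbit structure of x ↦ 24x mod 199: 12 orbits of sizes [18, 18, 18, 18, 18, 18, 18, 18, 18, 18, 18, 1].
12 cycles on 199: each ℓ→(−1)^(ℓ−1), product (−1)^187 = -1.

-1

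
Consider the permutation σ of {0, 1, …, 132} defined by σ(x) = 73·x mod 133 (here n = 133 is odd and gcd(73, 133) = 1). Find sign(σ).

Start at x=74: 74 → 82 → 1 → 73 → 9 → 125 → 81 → … (one orbit).
10 cycles of lengths [18, 18, 18, 18, 18, 18, 9, 9, 6, 1].
n − c = 133 − 10 = 123; sign = (−1)^123 = -1.
(73|133)_J = -1 (Zolotarev's lemma cross-check).

-1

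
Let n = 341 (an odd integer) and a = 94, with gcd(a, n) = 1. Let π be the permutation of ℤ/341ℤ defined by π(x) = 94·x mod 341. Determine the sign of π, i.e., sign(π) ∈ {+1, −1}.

-1

Trace 125: π^k(125) = [125, 156, 1, 94, 311, 249, 218] for k=0..6.
Decompose π into cycles: lengths [10, 10, 10, 10, 10, 10, 10, 10, 10, 10, 10, 10, 10, 10, 10, 10, 10, 10, 10, 10, 10, 10, 10, 10, 10, 10, 10, 10, 10, 10, 10, 1, 1, 1, 1, 1, 1, 1, 1, 1, 1, 1, 1, 1, 1, 1, 1, 1, 1, 1, 1, 1, 1, 1, 1, 1, 1, 1, 1, 1, 1, 1] (62 cycles, including the fixed point 0).
Σ(ℓ_i−1) = 341−62 = 279; sign = (−1)^279 = -1.
Zolotarev: (94|341) = -1, matching the cycle-count sign.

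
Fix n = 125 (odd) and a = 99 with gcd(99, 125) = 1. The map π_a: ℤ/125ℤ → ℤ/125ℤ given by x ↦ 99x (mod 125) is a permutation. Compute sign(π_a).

+1

Trace 99: π^k(99) = [99, 51, 49, 101, 124, 26, 74] for k=0..6.
23 cycles of lengths [10, 10, 10, 10, 10, 10, 10, 10, 10, 10, 2, 2, 2, 2, 2, 2, 2, 2, 2, 2, 2, 2, 1].
23 cycles on 125: each ℓ→(−1)^(ℓ−1), product (−1)^102 = +1.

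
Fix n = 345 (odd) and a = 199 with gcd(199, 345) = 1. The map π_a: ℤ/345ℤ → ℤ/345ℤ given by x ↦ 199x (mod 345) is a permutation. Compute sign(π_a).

-1

Start at x=1: 1 → 199 → 271 → 109 → 301 → 214 → 151 → … (one orbit).
π_199 has 24 disjoint cycles with lengths [22, 22, 22, 22, 22, 22, 22, 22, 22, 22, 22, 22, 22, 22, 22, 2, 2, 2, 2, 2, 2, 1, 1, 1] on {0,…,344}.
With 24 cycles on 345 points, sign = (−1)^{345−24} = -1.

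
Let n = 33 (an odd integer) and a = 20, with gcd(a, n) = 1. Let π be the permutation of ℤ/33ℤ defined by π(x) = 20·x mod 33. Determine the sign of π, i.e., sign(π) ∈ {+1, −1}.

Orbit of 14 under x↦20x: [14, 16, 23, 31, 26, 25, 5]… (length divides ord_33(20)).
π_20 has 6 disjoint cycles with lengths [10, 10, 5, 5, 2, 1] on {0,…,32}.
33 − 6 = 27 transpositions; sign(π) = (−1)^27 = -1.
The Jacobi symbol (20|33) = -1 (Zolotarev) agrees.

-1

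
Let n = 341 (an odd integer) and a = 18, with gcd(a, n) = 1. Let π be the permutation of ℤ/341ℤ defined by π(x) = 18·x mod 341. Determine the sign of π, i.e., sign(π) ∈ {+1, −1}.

-1

Start at x=326: 326 → 71 → 255 → 157 → 98 → 59 → 39 → … (one orbit).
Cycle lengths of π_18 on ℤ/341ℤ: [30, 30, 30, 30, 30, 30, 30, 30, 30, 30, 15, 15, 10, 1]; 14 cycles in total.
Σ(ℓ_i−1) = 341−14 = 327; sign = (−1)^327 = -1.
Check: (18/341) = -1 by Zolotarev.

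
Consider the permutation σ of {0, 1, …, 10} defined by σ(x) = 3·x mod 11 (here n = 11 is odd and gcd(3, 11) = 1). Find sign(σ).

+1

Start at x=4: 4 → 1 → 3 → 9 → 5 → 4 (one orbit).
The orbit structure of x ↦ 3x mod 11: 3 orbits of sizes [5, 5, 1].
11 − 3 = 8 transpositions; sign(π) = (−1)^8 = +1.
(3|11)_J = +1 (Zolotarev's lemma cross-check).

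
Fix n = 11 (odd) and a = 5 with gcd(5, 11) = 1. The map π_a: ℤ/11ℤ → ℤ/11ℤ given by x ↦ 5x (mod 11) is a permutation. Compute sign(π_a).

Trace 1: π^k(1) = [1, 5, 3, 4, 9] for k=0..4.
Cycle lengths of π_5 on ℤ/11ℤ: [5, 5, 1]; 3 cycles in total.
3 cycles on 11: each ℓ→(−1)^(ℓ−1), product (−1)^8 = +1.
Check: (5/11) = +1 by Zolotarev.

+1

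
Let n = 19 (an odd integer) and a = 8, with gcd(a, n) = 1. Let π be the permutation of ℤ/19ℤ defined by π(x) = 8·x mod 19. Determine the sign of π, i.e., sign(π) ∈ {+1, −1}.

-1

Orbit of 8 under x↦8x: [8, 7, 18, 11, 12, 1]… (length divides ord_19(8)).
The orbit structure of x ↦ 8x mod 19: 4 orbits of sizes [6, 6, 6, 1].
Σ(ℓ_i−1) = 19−4 = 15; sign = (−1)^15 = -1.
Via Zolotarev, sign(π_{8}) = (8|19) = -1.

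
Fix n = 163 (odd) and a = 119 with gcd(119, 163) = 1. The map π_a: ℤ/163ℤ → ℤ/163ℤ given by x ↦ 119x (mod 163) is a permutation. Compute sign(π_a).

+1

Orbit of 81 under x↦119x: [81, 22, 10, 49, 126, 161, 88]… (length divides ord_163(119)).
Cycle lengths of π_119 on ℤ/163ℤ: [81, 81, 1]; 3 cycles in total.
3 cycles on 163: each ℓ→(−1)^(ℓ−1), product (−1)^160 = +1.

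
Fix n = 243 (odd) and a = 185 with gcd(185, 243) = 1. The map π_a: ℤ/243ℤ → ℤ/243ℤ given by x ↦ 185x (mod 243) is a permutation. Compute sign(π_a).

Start at x=208: 208 → 86 → 115 → 134 → 4 → 11 → 91 → … (one orbit).
Decompose π into cycles: lengths [162, 54, 18, 6, 2, 1] (6 cycles, including the fixed point 0).
n − c = 243 − 6 = 237; sign = (−1)^237 = -1.
Via Zolotarev, sign(π_{185}) = (185|243) = -1.

-1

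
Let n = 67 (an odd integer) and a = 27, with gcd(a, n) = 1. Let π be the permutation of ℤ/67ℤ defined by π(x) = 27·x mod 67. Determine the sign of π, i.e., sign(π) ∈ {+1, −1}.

Start at x=58: 58 → 25 → 5 → 1 → 27 → 59 → 52 → … (one orbit).
Cycle lengths of π_27 on ℤ/67ℤ: [22, 22, 22, 1]; 4 cycles in total.
n − c = 67 − 4 = 63; sign = (−1)^63 = -1.

-1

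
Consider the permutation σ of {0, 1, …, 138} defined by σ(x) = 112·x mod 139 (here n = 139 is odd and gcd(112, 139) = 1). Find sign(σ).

+1

Orbit of 64 under x↦112x: [64, 79, 91, 45, 36, 1, 112]… (length divides ord_139(112)).
Cycle lengths of π_112 on ℤ/139ℤ: [23, 23, 23, 23, 23, 23, 1]; 7 cycles in total.
With 7 cycles on 139 points, sign = (−1)^{139−7} = +1.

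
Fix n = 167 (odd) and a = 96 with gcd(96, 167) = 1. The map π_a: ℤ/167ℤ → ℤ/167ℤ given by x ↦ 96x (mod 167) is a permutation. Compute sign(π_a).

+1

Start at x=107: 107 → 85 → 144 → 130 → 122 → 22 → 108 → … (one orbit).
The orbit structure of x ↦ 96x mod 167: 3 orbits of sizes [83, 83, 1].
Σ(ℓ_i−1) = 167−3 = 164; sign = (−1)^164 = +1.
Check: (96/167) = +1 by Zolotarev.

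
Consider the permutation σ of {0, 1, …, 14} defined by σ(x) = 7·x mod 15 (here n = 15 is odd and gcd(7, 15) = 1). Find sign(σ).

-1

Orbit of 13 under x↦7x: [13, 1, 7, 4]… (length divides ord_15(7)).
π_7 has 6 disjoint cycles with lengths [4, 4, 4, 1, 1, 1] on {0,…,14}.
15 − 6 = 9 transpositions; sign(π) = (−1)^9 = -1.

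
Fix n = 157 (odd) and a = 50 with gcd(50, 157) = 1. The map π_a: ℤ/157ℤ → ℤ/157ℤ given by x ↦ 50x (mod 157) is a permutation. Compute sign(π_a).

-1

Orbit of 1 under x↦50x: [1, 50, 145, 28, 144, 135, 156]… (length divides ord_157(50)).
The orbit structure of x ↦ 50x mod 157: 14 orbits of sizes [12, 12, 12, 12, 12, 12, 12, 12, 12, 12, 12, 12, 12, 1].
sign(π) = (−1)^{n − #cycles} = (−1)^{157−14} = (−1)^143 = -1.
Zolotarev: (50|157) = -1, matching the cycle-count sign.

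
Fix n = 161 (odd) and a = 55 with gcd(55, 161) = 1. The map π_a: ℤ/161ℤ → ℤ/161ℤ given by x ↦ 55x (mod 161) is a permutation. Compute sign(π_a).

Start at x=118: 118 → 50 → 13 → 71 → 41 → 1 → 55 → … (one orbit).
Cycle type of π: 22×6 + 11×2 + 2×3 + 1; total 12 cycles.
n − c = 161 − 12 = 149; sign = (−1)^149 = -1.

-1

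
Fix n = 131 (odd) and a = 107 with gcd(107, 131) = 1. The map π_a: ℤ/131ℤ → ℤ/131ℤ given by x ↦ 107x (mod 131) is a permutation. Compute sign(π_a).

Trace 60: π^k(60) = [60, 1, 107, 52, 62, 84, 80] for k=0..6.
Cycle type of π: 13×10 + 1; total 11 cycles.
With 11 cycles on 131 points, sign = (−1)^{131−11} = +1.
Via Zolotarev, sign(π_{107}) = (107|131) = +1.

+1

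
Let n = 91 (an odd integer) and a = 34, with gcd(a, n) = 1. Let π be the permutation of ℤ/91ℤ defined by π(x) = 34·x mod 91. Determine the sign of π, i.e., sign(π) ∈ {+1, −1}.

+1

Orbit of 34 under x↦34x: [34, 64, 83, 1]… (length divides ord_91(34)).
Cycle type of π: 4×21 + 2×3 + 1; total 25 cycles.
91 − 25 = 66 transpositions; sign(π) = (−1)^66 = +1.
Via Zolotarev, sign(π_{34}) = (34|91) = +1.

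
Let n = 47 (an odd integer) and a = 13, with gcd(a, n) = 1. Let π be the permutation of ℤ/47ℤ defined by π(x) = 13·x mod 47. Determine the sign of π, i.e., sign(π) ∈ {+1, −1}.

Orbit of 11 under x↦13x: [11, 2, 26, 9, 23, 17, 33]… (length divides ord_47(13)).
Decompose π into cycles: lengths [46, 1] (2 cycles, including the fixed point 0).
sign(π) = (−1)^{n − #cycles} = (−1)^{47−2} = (−1)^45 = -1.

-1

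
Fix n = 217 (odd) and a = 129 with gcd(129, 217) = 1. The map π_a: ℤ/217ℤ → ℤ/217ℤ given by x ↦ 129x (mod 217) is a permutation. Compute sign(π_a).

Start at x=129: 129 → 149 → 125 → 67 → 180 → 1 → 129 (one orbit).
Cycle lengths of π_129 on ℤ/217ℤ: [6, 6, 6, 6, 6, 6, 6, 6, 6, 6, 6, 6, 6, 6, 6, 6, 6, 6, 6, 6, 6, 6, 6, 6, 6, 6, 6, 6, 6, 6, 6, 3, 3, 3, 3, 3, 3, 3, 3, 3, 3, 1]; 42 cycles in total.
42 cycles on 217: each ℓ→(−1)^(ℓ−1), product (−1)^175 = -1.
Zolotarev: (129|217) = -1, matching the cycle-count sign.

-1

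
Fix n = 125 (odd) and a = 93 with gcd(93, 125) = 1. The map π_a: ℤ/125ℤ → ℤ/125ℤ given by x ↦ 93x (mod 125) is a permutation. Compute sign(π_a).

Start at x=1: 1 → 93 → 24 → 107 → 76 → 68 → 74 → … (one orbit).
π_93 has 12 disjoint cycles with lengths [20, 20, 20, 20, 20, 4, 4, 4, 4, 4, 4, 1] on {0,…,124}.
With 12 cycles on 125 points, sign = (−1)^{125−12} = -1.

-1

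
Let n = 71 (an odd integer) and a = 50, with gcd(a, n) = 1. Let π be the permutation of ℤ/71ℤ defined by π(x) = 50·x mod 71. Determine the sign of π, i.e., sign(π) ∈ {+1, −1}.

+1

Trace 4: π^k(4) = [4, 58, 60, 18, 48, 57, 10] for k=0..6.
3 cycles of lengths [35, 35, 1].
Σ(ℓ_i−1) = 71−3 = 68; sign = (−1)^68 = +1.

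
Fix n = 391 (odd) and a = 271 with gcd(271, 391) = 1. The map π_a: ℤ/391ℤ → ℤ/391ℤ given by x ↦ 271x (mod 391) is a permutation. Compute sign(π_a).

+1

Start at x=305: 305 → 154 → 288 → 239 → 254 → 18 → 186 → … (one orbit).
Cycle type of π: 22×16 + 11×2 + 2×8 + 1; total 27 cycles.
With 27 cycles on 391 points, sign = (−1)^{391−27} = +1.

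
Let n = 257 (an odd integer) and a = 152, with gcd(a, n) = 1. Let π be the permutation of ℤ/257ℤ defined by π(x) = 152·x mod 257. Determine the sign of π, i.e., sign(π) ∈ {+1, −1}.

-1

Trace 232: π^k(232) = [232, 55, 136, 112, 62, 172, 187] for k=0..6.
Cycle lengths of π_152 on ℤ/257ℤ: [256, 1]; 2 cycles in total.
sign(π) = (−1)^{n − #cycles} = (−1)^{257−2} = (−1)^255 = -1.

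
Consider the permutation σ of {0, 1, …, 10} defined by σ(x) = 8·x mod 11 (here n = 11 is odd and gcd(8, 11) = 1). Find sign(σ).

Start at x=1: 1 → 8 → 9 → 6 → 4 → 10 → 3 → … (one orbit).
Cycle type of π: 10 + 1; total 2 cycles.
2 cycles on 11: each ℓ→(−1)^(ℓ−1), product (−1)^9 = -1.
Check: (8/11) = -1 by Zolotarev.

-1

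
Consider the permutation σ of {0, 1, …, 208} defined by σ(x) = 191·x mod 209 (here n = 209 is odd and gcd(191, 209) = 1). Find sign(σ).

+1

Start at x=115: 115 → 20 → 58 → 1 → 191 → 115 (one orbit).
π_191 has 57 disjoint cycles with lengths [5, 5, 5, 5, 5, 5, 5, 5, 5, 5, 5, 5, 5, 5, 5, 5, 5, 5, 5, 5, 5, 5, 5, 5, 5, 5, 5, 5, 5, 5, 5, 5, 5, 5, 5, 5, 5, 5, 1, 1, 1, 1, 1, 1, 1, 1, 1, 1, 1, 1, 1, 1, 1, 1, 1, 1, 1] on {0,…,208}.
57 cycles on 209: each ℓ→(−1)^(ℓ−1), product (−1)^152 = +1.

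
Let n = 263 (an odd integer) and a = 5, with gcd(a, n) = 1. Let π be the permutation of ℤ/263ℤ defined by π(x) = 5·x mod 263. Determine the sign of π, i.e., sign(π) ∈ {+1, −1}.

Start at x=21: 21 → 105 → 262 → 258 → 238 → 138 → 164 → … (one orbit).
The orbit structure of x ↦ 5x mod 263: 2 orbits of sizes [262, 1].
sign(π) = (−1)^{n − #cycles} = (−1)^{263−2} = (−1)^261 = -1.
Zolotarev: (5|263) = -1, matching the cycle-count sign.

-1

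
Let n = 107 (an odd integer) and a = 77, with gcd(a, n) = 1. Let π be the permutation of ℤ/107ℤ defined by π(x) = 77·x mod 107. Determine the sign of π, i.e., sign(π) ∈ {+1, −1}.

Trace 82: π^k(82) = [82, 1, 77, 44, 71, 10, 21] for k=0..6.
π_77 has 2 disjoint cycles with lengths [106, 1] on {0,…,106}.
107 − 2 = 105 transpositions; sign(π) = (−1)^105 = -1.
Zolotarev: (77|107) = -1, matching the cycle-count sign.

-1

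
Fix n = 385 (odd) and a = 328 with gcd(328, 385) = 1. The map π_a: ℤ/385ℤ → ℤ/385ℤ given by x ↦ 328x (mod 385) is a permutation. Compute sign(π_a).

+1

Trace 223: π^k(223) = [223, 379, 342, 141, 48, 344, 27] for k=0..6.
π_328 has 33 disjoint cycles with lengths [20, 20, 20, 20, 20, 20, 20, 20, 20, 20, 20, 20, 20, 20, 10, 10, 10, 10, 10, 10, 5, 5, 4, 4, 4, 4, 4, 4, 4, 2, 2, 2, 1] on {0,…,384}.
Σ(ℓ_i−1) = 385−33 = 352; sign = (−1)^352 = +1.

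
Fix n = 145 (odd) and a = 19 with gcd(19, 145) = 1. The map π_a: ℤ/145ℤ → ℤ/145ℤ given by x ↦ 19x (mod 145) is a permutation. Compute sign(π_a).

Trace 119: π^k(119) = [119, 86, 39, 16, 14, 121, 124] for k=0..6.
Cycle lengths of π_19 on ℤ/145ℤ: [28, 28, 28, 28, 28, 2, 2, 1]; 8 cycles in total.
145 − 8 = 137 transpositions; sign(π) = (−1)^137 = -1.

-1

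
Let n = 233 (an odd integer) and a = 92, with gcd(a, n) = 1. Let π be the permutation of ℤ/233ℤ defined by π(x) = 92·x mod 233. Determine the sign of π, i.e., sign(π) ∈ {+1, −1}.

Trace 148: π^k(148) = [148, 102, 64, 63, 204, 128, 126] for k=0..6.
9 cycles of lengths [29, 29, 29, 29, 29, 29, 29, 29, 1].
233 − 9 = 224 transpositions; sign(π) = (−1)^224 = +1.

+1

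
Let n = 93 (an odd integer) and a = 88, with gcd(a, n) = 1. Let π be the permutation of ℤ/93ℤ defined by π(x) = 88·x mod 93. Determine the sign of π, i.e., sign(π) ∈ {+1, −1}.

Trace 37: π^k(37) = [37, 1, 88, 25, 61, 67] for k=0..5.
π_88 has 18 disjoint cycles with lengths [6, 6, 6, 6, 6, 6, 6, 6, 6, 6, 6, 6, 6, 6, 6, 1, 1, 1] on {0,…,92}.
18 cycles on 93: each ℓ→(−1)^(ℓ−1), product (−1)^75 = -1.
The Jacobi symbol (88|93) = -1 (Zolotarev) agrees.

-1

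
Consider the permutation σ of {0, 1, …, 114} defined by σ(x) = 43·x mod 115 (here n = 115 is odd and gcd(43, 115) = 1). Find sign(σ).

Trace 22: π^k(22) = [22, 26, 83, 4, 57, 36, 53] for k=0..6.
Cycle lengths of π_43 on ℤ/115ℤ: [44, 44, 22, 4, 1]; 5 cycles in total.
With 5 cycles on 115 points, sign = (−1)^{115−5} = +1.

+1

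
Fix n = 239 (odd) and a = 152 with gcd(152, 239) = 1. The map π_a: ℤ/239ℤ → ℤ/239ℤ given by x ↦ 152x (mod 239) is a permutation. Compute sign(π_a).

Start at x=33: 33 → 236 → 22 → 237 → 174 → 158 → 116 → … (one orbit).
Cycle type of π: 238 + 1; total 2 cycles.
239 − 2 = 237 transpositions; sign(π) = (−1)^237 = -1.
Check: (152/239) = -1 by Zolotarev.

-1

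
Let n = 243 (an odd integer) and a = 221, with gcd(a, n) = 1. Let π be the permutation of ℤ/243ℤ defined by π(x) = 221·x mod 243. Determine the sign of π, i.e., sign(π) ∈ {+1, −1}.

Start at x=59: 59 → 160 → 125 → 166 → 236 → 154 → 14 → … (one orbit).
Cycle type of π: 162 + 54 + 18 + 6 + 2 + 1; total 6 cycles.
6 cycles on 243: each ℓ→(−1)^(ℓ−1), product (−1)^237 = -1.

-1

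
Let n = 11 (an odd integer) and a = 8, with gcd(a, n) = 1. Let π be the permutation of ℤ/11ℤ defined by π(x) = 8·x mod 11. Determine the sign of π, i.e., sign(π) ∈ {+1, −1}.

-1

Trace 4: π^k(4) = [4, 10, 3, 2, 5, 7, 1] for k=0..6.
Cycle lengths of π_8 on ℤ/11ℤ: [10, 1]; 2 cycles in total.
sign(π) = (−1)^{n − #cycles} = (−1)^{11−2} = (−1)^9 = -1.
Via Zolotarev, sign(π_{8}) = (8|11) = -1.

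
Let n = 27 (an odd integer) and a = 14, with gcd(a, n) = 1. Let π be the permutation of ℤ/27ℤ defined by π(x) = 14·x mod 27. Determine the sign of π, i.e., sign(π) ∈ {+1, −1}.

-1

Orbit of 25 under x↦14x: [25, 26, 13, 20, 10, 5, 16]… (length divides ord_27(14)).
Cycle type of π: 18 + 6 + 2 + 1; total 4 cycles.
27 − 4 = 23 transpositions; sign(π) = (−1)^23 = -1.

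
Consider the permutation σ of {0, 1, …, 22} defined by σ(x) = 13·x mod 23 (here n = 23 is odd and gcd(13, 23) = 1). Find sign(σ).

Trace 3: π^k(3) = [3, 16, 1, 13, 8, 12, 18] for k=0..6.
3 cycles of lengths [11, 11, 1].
3 cycles on 23: each ℓ→(−1)^(ℓ−1), product (−1)^20 = +1.
(13|23)_J = +1 (Zolotarev's lemma cross-check).

+1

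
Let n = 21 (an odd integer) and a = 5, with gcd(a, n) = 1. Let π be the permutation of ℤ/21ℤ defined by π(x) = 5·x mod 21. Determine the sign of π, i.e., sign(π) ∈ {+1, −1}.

Orbit of 17 under x↦5x: [17, 1, 5, 4, 20, 16]… (length divides ord_21(5)).
Cycle type of π: 6×3 + 2 + 1; total 5 cycles.
21 − 5 = 16 transpositions; sign(π) = (−1)^16 = +1.

+1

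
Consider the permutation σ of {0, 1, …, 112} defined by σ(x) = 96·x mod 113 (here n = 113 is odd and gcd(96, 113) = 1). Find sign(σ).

Start at x=89: 89 → 69 → 70 → 53 → 3 → 62 → 76 → … (one orbit).
Cycle lengths of π_96 on ℤ/113ℤ: [112, 1]; 2 cycles in total.
With 2 cycles on 113 points, sign = (−1)^{113−2} = -1.

-1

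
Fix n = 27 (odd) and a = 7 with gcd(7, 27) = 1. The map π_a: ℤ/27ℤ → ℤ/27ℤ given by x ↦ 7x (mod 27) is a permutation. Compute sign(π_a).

Orbit of 4 under x↦7x: [4, 1, 7, 22, 19, 25, 13]… (length divides ord_27(7)).
Cycle lengths of π_7 on ℤ/27ℤ: [9, 9, 3, 3, 1, 1, 1]; 7 cycles in total.
27 − 7 = 20 transpositions; sign(π) = (−1)^20 = +1.
Zolotarev: (7|27) = +1, matching the cycle-count sign.

+1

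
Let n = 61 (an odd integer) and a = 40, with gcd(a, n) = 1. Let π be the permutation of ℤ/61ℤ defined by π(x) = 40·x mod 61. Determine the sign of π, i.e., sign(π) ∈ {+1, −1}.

-1

Start at x=50: 50 → 48 → 29 → 1 → 40 → 14 → 11 → … (one orbit).
π_40 has 6 disjoint cycles with lengths [12, 12, 12, 12, 12, 1] on {0,…,60}.
61 − 6 = 55 transpositions; sign(π) = (−1)^55 = -1.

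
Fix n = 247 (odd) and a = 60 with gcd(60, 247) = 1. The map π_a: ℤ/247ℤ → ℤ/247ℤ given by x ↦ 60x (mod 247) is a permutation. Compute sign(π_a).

+1

Start at x=66: 66 → 8 → 233 → 148 → 235 → 21 → 25 → … (one orbit).
π_60 has 11 disjoint cycles with lengths [36, 36, 36, 36, 36, 36, 18, 4, 4, 4, 1] on {0,…,246}.
With 11 cycles on 247 points, sign = (−1)^{247−11} = +1.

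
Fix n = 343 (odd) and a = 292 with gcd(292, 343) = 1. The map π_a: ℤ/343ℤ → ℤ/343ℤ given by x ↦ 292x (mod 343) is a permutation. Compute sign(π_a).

Trace 289: π^k(289) = [289, 10, 176, 285, 214, 62, 268] for k=0..6.
4 cycles of lengths [294, 42, 6, 1].
With 4 cycles on 343 points, sign = (−1)^{343−4} = -1.

-1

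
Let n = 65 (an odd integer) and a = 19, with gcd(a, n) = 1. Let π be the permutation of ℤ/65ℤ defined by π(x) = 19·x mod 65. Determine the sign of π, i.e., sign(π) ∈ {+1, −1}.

Start at x=1: 1 → 19 → 36 → 34 → 61 → 54 → 51 → … (one orbit).
Decompose π into cycles: lengths [12, 12, 12, 12, 12, 2, 2, 1] (8 cycles, including the fixed point 0).
65 − 8 = 57 transpositions; sign(π) = (−1)^57 = -1.
Via Zolotarev, sign(π_{19}) = (19|65) = -1.

-1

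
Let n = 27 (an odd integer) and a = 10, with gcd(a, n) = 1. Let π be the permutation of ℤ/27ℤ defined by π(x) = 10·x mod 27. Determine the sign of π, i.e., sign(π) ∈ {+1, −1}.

+1

Orbit of 19 under x↦10x: [19, 1, 10]… (length divides ord_27(10)).
The orbit structure of x ↦ 10x mod 27: 15 orbits of sizes [3, 3, 3, 3, 3, 3, 1, 1, 1, 1, 1, 1, 1, 1, 1].
n − c = 27 − 15 = 12; sign = (−1)^12 = +1.
Check: (10/27) = +1 by Zolotarev.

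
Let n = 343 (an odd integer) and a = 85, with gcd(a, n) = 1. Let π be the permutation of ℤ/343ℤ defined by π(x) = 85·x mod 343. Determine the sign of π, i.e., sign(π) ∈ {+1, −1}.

+1

Orbit of 155 under x↦85x: [155, 141, 323, 15, 246, 330, 267]… (length divides ord_343(85)).
Cycle lengths of π_85 on ℤ/343ℤ: [49, 49, 49, 49, 49, 49, 7, 7, 7, 7, 7, 7, 1, 1, 1, 1, 1, 1, 1]; 19 cycles in total.
Σ(ℓ_i−1) = 343−19 = 324; sign = (−1)^324 = +1.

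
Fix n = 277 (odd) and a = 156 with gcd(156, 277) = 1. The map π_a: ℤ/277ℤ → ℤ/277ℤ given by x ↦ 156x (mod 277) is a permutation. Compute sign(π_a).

Trace 1: π^k(1) = [1, 156, 237, 131, 215, 23, 264] for k=0..6.
The orbit structure of x ↦ 156x mod 277: 5 orbits of sizes [69, 69, 69, 69, 1].
n − c = 277 − 5 = 272; sign = (−1)^272 = +1.
Via Zolotarev, sign(π_{156}) = (156|277) = +1.

+1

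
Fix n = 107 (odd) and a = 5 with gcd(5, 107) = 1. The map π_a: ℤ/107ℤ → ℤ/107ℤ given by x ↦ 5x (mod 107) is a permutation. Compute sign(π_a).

-1

Trace 25: π^k(25) = [25, 18, 90, 22, 3, 15, 75] for k=0..6.
The orbit structure of x ↦ 5x mod 107: 2 orbits of sizes [106, 1].
With 2 cycles on 107 points, sign = (−1)^{107−2} = -1.
(5|107)_J = -1 (Zolotarev's lemma cross-check).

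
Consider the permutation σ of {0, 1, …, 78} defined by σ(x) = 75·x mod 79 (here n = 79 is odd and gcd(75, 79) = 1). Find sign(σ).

-1

Start at x=38: 38 → 6 → 55 → 17 → 11 → 35 → 18 → … (one orbit).
2 cycles of lengths [78, 1].
Σ(ℓ_i−1) = 79−2 = 77; sign = (−1)^77 = -1.
Check: (75/79) = -1 by Zolotarev.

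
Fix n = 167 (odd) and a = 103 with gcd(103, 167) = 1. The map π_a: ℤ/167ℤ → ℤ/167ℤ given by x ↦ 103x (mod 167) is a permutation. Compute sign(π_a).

-1

Trace 15: π^k(15) = [15, 42, 151, 22, 95, 99, 10] for k=0..6.
Cycle type of π: 166 + 1; total 2 cycles.
n − c = 167 − 2 = 165; sign = (−1)^165 = -1.
Via Zolotarev, sign(π_{103}) = (103|167) = -1.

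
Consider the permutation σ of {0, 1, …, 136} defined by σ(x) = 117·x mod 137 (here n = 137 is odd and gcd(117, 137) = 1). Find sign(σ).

-1

Trace 80: π^k(80) = [80, 44, 79, 64, 90, 118, 106] for k=0..6.
The orbit structure of x ↦ 117x mod 137: 2 orbits of sizes [136, 1].
n − c = 137 − 2 = 135; sign = (−1)^135 = -1.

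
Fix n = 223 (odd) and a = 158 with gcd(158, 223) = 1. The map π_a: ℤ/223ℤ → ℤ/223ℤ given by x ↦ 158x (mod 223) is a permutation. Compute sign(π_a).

Orbit of 190 under x↦158x: [190, 138, 173, 128, 154, 25, 159]… (length divides ord_223(158)).
The orbit structure of x ↦ 158x mod 223: 2 orbits of sizes [222, 1].
n − c = 223 − 2 = 221; sign = (−1)^221 = -1.

-1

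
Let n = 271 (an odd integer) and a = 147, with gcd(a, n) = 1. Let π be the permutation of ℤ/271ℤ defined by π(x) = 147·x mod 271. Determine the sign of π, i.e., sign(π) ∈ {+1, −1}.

Trace 29: π^k(29) = [29, 198, 109, 34, 120, 25, 152] for k=0..6.
Cycle type of π: 270 + 1; total 2 cycles.
sign(π) = (−1)^{n − #cycles} = (−1)^{271−2} = (−1)^269 = -1.
Via Zolotarev, sign(π_{147}) = (147|271) = -1.

-1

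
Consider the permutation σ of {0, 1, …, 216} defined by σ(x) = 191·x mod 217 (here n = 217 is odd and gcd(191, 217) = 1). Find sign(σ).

+1

Start at x=191: 191 → 25 → 1 → 191 (one orbit).
Decompose π into cycles: lengths [3, 3, 3, 3, 3, 3, 3, 3, 3, 3, 3, 3, 3, 3, 3, 3, 3, 3, 3, 3, 3, 3, 3, 3, 3, 3, 3, 3, 3, 3, 3, 3, 3, 3, 3, 3, 3, 3, 3, 3, 3, 3, 3, 3, 3, 3, 3, 3, 3, 3, 3, 3, 3, 3, 3, 3, 3, 3, 3, 3, 3, 3, 3, 3, 3, 3, 3, 3, 3, 3, 3, 3, 1] (73 cycles, including the fixed point 0).
sign(π) = (−1)^{n − #cycles} = (−1)^{217−73} = (−1)^144 = +1.
The Jacobi symbol (191|217) = +1 (Zolotarev) agrees.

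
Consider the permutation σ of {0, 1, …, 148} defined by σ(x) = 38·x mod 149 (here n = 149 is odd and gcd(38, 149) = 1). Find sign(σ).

Start at x=68: 68 → 51 → 1 → 38 → 103 → 40 → 30 → … (one orbit).
2 cycles of lengths [148, 1].
sign(π) = (−1)^{n − #cycles} = (−1)^{149−2} = (−1)^147 = -1.
Zolotarev: (38|149) = -1, matching the cycle-count sign.

-1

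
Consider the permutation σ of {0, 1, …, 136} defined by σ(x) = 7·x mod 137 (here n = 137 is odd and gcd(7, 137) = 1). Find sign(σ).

Orbit of 105 under x↦7x: [105, 50, 76, 121, 25, 38, 129]… (length divides ord_137(7)).
Decompose π into cycles: lengths [68, 68, 1] (3 cycles, including the fixed point 0).
With 3 cycles on 137 points, sign = (−1)^{137−3} = +1.

+1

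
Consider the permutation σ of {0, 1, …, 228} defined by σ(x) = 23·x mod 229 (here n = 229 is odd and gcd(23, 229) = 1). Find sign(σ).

Orbit of 160 under x↦23x: [160, 16, 139, 220, 22, 48, 188]… (length divides ord_229(23)).
2 cycles of lengths [228, 1].
Σ(ℓ_i−1) = 229−2 = 227; sign = (−1)^227 = -1.
The Jacobi symbol (23|229) = -1 (Zolotarev) agrees.

-1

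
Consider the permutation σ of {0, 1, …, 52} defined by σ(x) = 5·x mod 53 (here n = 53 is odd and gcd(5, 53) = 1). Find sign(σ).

-1

Start at x=35: 35 → 16 → 27 → 29 → 39 → 36 → 21 → … (one orbit).
Decompose π into cycles: lengths [52, 1] (2 cycles, including the fixed point 0).
Σ(ℓ_i−1) = 53−2 = 51; sign = (−1)^51 = -1.
Zolotarev: (5|53) = -1, matching the cycle-count sign.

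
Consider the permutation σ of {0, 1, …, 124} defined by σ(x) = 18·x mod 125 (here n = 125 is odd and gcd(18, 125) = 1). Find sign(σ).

Orbit of 43 under x↦18x: [43, 24, 57, 26, 93, 49, 7]… (length divides ord_125(18)).
The orbit structure of x ↦ 18x mod 125: 12 orbits of sizes [20, 20, 20, 20, 20, 4, 4, 4, 4, 4, 4, 1].
125 − 12 = 113 transpositions; sign(π) = (−1)^113 = -1.

-1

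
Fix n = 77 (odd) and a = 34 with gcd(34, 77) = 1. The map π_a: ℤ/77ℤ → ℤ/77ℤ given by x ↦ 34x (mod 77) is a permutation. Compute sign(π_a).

Trace 1: π^k(1) = [1, 34] for k=0..1.
Cycle lengths of π_34 on ℤ/77ℤ: [2, 2, 2, 2, 2, 2, 2, 2, 2, 2, 2, 2, 2, 2, 2, 2, 2, 2, 2, 2, 2, 2, 2, 2, 2, 2, 2, 2, 2, 2, 2, 2, 2, 1, 1, 1, 1, 1, 1, 1, 1, 1, 1, 1]; 44 cycles in total.
sign(π) = (−1)^{n − #cycles} = (−1)^{77−44} = (−1)^33 = -1.
Via Zolotarev, sign(π_{34}) = (34|77) = -1.

-1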